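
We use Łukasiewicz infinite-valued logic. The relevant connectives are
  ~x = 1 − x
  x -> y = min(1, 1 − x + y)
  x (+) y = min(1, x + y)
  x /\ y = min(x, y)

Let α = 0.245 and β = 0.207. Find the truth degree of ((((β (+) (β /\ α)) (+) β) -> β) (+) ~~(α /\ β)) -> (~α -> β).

β /\ α = min(0.207, 0.245) = 0.207
β (+) (β /\ α) = min(1, 0.207 + 0.207) = min(1, 0.414) = 0.414
(β (+) (β /\ α)) (+) β = min(1, 0.414 + 0.207) = min(1, 0.621) = 0.621
((β (+) (β /\ α)) (+) β) -> β = min(1, 1 − 0.621 + 0.207) = min(1, 0.586) = 0.586
α /\ β = min(0.245, 0.207) = 0.207
~(α /\ β) = 1 − 0.207 = 0.793
~~(α /\ β) = 1 − 0.793 = 0.207
(((β (+) (β /\ α)) (+) β) -> β) (+) ~~(α /\ β) = min(1, 0.586 + 0.207) = min(1, 0.793) = 0.793
~α = 1 − 0.245 = 0.755
~α -> β = min(1, 1 − 0.755 + 0.207) = min(1, 0.452) = 0.452
((((β (+) (β /\ α)) (+) β) -> β) (+) ~~(α /\ β)) -> (~α -> β) = min(1, 1 − 0.793 + 0.452) = min(1, 0.659) = 0.659

0.659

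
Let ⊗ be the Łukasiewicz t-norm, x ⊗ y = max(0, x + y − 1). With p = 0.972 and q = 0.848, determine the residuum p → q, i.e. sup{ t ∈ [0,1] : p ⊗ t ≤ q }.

The residuum of the Łukasiewicz t-norm gives the supremum: min(1, 1 − 0.972 + 0.848).
1 − 0.972 + 0.848 = 0.876, so t = min(1, 0.876) = 0.876.
Check: 0.972 ⊗ 0.876 = max(0, 0.848) = 0.848 ≤ 0.848.

0.876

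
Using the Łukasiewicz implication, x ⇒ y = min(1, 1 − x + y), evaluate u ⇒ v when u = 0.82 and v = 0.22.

u ⇒ v = min(1, 1 − 0.82 + 0.22) = min(1, 0.40) = 0.40
For comparison, the Gödel implication (1 if x ≤ y else y) would give 0.22.

0.40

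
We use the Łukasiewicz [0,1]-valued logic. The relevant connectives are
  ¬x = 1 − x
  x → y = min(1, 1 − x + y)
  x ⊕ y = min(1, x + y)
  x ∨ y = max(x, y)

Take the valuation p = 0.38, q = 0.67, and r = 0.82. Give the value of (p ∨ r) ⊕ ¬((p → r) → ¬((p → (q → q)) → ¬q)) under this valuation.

p ∨ r = max(0.38, 0.82) = 0.82
p → r = min(1, 1 − 0.38 + 0.82) = min(1, 1.44) = 1.00
q → q = min(1, 1 − 0.67 + 0.67) = min(1, 1.00) = 1.00
p → (q → q) = min(1, 1 − 0.38 + 1.00) = min(1, 1.62) = 1.00
¬q = 1 − 0.67 = 0.33
(p → (q → q)) → ¬q = min(1, 1 − 1.00 + 0.33) = min(1, 0.33) = 0.33
¬((p → (q → q)) → ¬q) = 1 − 0.33 = 0.67
(p → r) → ¬((p → (q → q)) → ¬q) = min(1, 1 − 1.00 + 0.67) = min(1, 0.67) = 0.67
¬((p → r) → ¬((p → (q → q)) → ¬q)) = 1 − 0.67 = 0.33
(p ∨ r) ⊕ ¬((p → r) → ¬((p → (q → q)) → ¬q)) = min(1, 0.82 + 0.33) = min(1, 1.15) = 1.00

1.00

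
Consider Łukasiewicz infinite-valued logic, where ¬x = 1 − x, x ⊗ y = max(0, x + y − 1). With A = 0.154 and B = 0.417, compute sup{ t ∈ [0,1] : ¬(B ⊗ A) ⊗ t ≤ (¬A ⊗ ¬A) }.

0.692

B ⊗ A = max(0, 0.417 + 0.154 − 1) = max(0, -0.429) = 0.000
¬(B ⊗ A) = 1 − 0.000 = 1.000
So the left factor is ¬(B ⊗ A) = 1.000.
¬A = 1 − 0.154 = 0.846
¬A ⊗ ¬A = max(0, 0.846 + 0.846 − 1) = max(0, 0.692) = 0.692
So the right-hand bound is ¬A ⊗ ¬A = 0.692.
The residuum of the Łukasiewicz t-norm gives the supremum: min(1, 1 − 1.000 + 0.692).
1 − 1.000 + 0.692 = 0.692, so t = min(1, 0.692) = 0.692.
Check: 1.000 ⊗ 0.692 = max(0, 0.692) = 0.692 ≤ 0.692.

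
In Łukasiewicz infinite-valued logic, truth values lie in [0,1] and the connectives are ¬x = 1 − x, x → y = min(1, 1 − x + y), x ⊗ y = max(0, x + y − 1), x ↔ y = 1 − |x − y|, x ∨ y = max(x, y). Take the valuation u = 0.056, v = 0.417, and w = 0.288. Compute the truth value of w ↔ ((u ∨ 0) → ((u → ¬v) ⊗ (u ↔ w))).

u ∨ 0 = max(0.056, 0.000) = 0.056
¬v = 1 − 0.417 = 0.583
u → ¬v = min(1, 1 − 0.056 + 0.583) = min(1, 1.527) = 1.000
u ↔ w = 1 − |0.056 − 0.288| = 1 − 0.232 = 0.768
(u → ¬v) ⊗ (u ↔ w) = max(0, 1.000 + 0.768 − 1) = max(0, 0.768) = 0.768
(u ∨ 0) → ((u → ¬v) ⊗ (u ↔ w)) = min(1, 1 − 0.056 + 0.768) = min(1, 1.712) = 1.000
w ↔ ((u ∨ 0) → ((u → ¬v) ⊗ (u ↔ w))) = 1 − |0.288 − 1.000| = 1 − 0.712 = 0.288

0.288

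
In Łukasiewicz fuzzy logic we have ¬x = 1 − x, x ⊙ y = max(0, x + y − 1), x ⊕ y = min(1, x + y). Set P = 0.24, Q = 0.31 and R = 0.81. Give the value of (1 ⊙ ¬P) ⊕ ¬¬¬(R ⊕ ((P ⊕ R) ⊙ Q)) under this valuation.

0.76

¬P = 1 − 0.24 = 0.76
1 ⊙ ¬P = max(0, 1.00 + 0.76 − 1) = max(0, 0.76) = 0.76
P ⊕ R = min(1, 0.24 + 0.81) = min(1, 1.05) = 1.00
(P ⊕ R) ⊙ Q = max(0, 1.00 + 0.31 − 1) = max(0, 0.31) = 0.31
R ⊕ ((P ⊕ R) ⊙ Q) = min(1, 0.81 + 0.31) = min(1, 1.12) = 1.00
¬(R ⊕ ((P ⊕ R) ⊙ Q)) = 1 − 1.00 = 0.00
¬¬(R ⊕ ((P ⊕ R) ⊙ Q)) = 1 − 0.00 = 1.00
¬¬¬(R ⊕ ((P ⊕ R) ⊙ Q)) = 1 − 1.00 = 0.00
(1 ⊙ ¬P) ⊕ ¬¬¬(R ⊕ ((P ⊕ R) ⊙ Q)) = min(1, 0.76 + 0.00) = min(1, 0.76) = 0.76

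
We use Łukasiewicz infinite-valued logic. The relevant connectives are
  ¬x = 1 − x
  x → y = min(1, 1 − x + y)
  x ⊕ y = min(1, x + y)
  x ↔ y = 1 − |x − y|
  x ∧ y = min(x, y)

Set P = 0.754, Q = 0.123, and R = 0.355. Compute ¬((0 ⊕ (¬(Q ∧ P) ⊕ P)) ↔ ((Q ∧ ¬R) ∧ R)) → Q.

Q ∧ P = min(0.123, 0.754) = 0.123
¬(Q ∧ P) = 1 − 0.123 = 0.877
¬(Q ∧ P) ⊕ P = min(1, 0.877 + 0.754) = min(1, 1.631) = 1.000
0 ⊕ (¬(Q ∧ P) ⊕ P) = min(1, 0.000 + 1.000) = min(1, 1.000) = 1.000
¬R = 1 − 0.355 = 0.645
Q ∧ ¬R = min(0.123, 0.645) = 0.123
(Q ∧ ¬R) ∧ R = min(0.123, 0.355) = 0.123
(0 ⊕ (¬(Q ∧ P) ⊕ P)) ↔ ((Q ∧ ¬R) ∧ R) = 1 − |1.000 − 0.123| = 1 − 0.877 = 0.123
¬((0 ⊕ (¬(Q ∧ P) ⊕ P)) ↔ ((Q ∧ ¬R) ∧ R)) = 1 − 0.123 = 0.877
¬((0 ⊕ (¬(Q ∧ P) ⊕ P)) ↔ ((Q ∧ ¬R) ∧ R)) → Q = min(1, 1 − 0.877 + 0.123) = min(1, 0.246) = 0.246

0.246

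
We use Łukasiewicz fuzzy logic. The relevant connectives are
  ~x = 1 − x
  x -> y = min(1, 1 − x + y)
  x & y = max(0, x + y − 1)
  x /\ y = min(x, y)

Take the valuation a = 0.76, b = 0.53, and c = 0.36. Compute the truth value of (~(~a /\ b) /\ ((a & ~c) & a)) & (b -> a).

0.16

~a = 1 − 0.76 = 0.24
~a /\ b = min(0.24, 0.53) = 0.24
~(~a /\ b) = 1 − 0.24 = 0.76
~c = 1 − 0.36 = 0.64
a & ~c = max(0, 0.76 + 0.64 − 1) = max(0, 0.40) = 0.40
(a & ~c) & a = max(0, 0.40 + 0.76 − 1) = max(0, 0.16) = 0.16
~(~a /\ b) /\ ((a & ~c) & a) = min(0.76, 0.16) = 0.16
b -> a = min(1, 1 − 0.53 + 0.76) = min(1, 1.23) = 1.00
(~(~a /\ b) /\ ((a & ~c) & a)) & (b -> a) = max(0, 0.16 + 1.00 − 1) = max(0, 0.16) = 0.16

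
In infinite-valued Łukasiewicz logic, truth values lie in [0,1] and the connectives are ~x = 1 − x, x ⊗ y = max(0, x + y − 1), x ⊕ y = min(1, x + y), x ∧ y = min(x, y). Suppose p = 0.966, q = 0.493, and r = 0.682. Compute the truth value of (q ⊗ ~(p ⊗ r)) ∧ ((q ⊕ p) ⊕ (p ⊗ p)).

p ⊗ r = max(0, 0.966 + 0.682 − 1) = max(0, 0.648) = 0.648
~(p ⊗ r) = 1 − 0.648 = 0.352
q ⊗ ~(p ⊗ r) = max(0, 0.493 + 0.352 − 1) = max(0, -0.155) = 0.000
q ⊕ p = min(1, 0.493 + 0.966) = min(1, 1.459) = 1.000
p ⊗ p = max(0, 0.966 + 0.966 − 1) = max(0, 0.932) = 0.932
(q ⊕ p) ⊕ (p ⊗ p) = min(1, 1.000 + 0.932) = min(1, 1.932) = 1.000
(q ⊗ ~(p ⊗ r)) ∧ ((q ⊕ p) ⊕ (p ⊗ p)) = min(0.000, 1.000) = 0.000

0.000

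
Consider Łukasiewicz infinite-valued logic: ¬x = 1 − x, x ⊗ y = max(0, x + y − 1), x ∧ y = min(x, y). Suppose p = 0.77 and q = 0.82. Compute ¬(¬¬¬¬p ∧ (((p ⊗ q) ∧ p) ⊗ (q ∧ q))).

0.59

¬p = 1 − 0.77 = 0.23
¬¬p = 1 − 0.23 = 0.77
¬¬¬p = 1 − 0.77 = 0.23
¬¬¬¬p = 1 − 0.23 = 0.77
p ⊗ q = max(0, 0.77 + 0.82 − 1) = max(0, 0.59) = 0.59
(p ⊗ q) ∧ p = min(0.59, 0.77) = 0.59
q ∧ q = min(0.82, 0.82) = 0.82
((p ⊗ q) ∧ p) ⊗ (q ∧ q) = max(0, 0.59 + 0.82 − 1) = max(0, 0.41) = 0.41
¬¬¬¬p ∧ (((p ⊗ q) ∧ p) ⊗ (q ∧ q)) = min(0.77, 0.41) = 0.41
¬(¬¬¬¬p ∧ (((p ⊗ q) ∧ p) ⊗ (q ∧ q))) = 1 − 0.41 = 0.59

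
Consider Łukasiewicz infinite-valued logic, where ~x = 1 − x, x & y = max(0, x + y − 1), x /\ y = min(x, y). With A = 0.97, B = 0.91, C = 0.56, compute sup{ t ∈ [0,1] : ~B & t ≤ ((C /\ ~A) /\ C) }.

0.94

~B = 1 − 0.91 = 0.09
So the left factor is ~B = 0.09.
~A = 1 − 0.97 = 0.03
C /\ ~A = min(0.56, 0.03) = 0.03
(C /\ ~A) /\ C = min(0.03, 0.56) = 0.03
So the right-hand bound is (C /\ ~A) /\ C = 0.03.
The residuum of the Łukasiewicz t-norm gives the supremum: min(1, 1 − 0.09 + 0.03).
1 − 0.09 + 0.03 = 0.94, so t = min(1, 0.94) = 0.94.
Check: 0.09 & 0.94 = max(0, 0.03) = 0.03 ≤ 0.03.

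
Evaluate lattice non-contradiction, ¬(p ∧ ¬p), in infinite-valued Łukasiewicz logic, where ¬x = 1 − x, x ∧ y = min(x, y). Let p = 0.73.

¬p = 1 − 0.73 = 0.27
p ∧ ¬p = min(0.73, 0.27) = 0.27
¬(p ∧ ¬p) = 1 − 0.27 = 0.73
(The value 0.73 < 1 shows this instance is not satisfied; not a Ł∞-tautology — its value is 1 − min(a, 1−a).)

0.73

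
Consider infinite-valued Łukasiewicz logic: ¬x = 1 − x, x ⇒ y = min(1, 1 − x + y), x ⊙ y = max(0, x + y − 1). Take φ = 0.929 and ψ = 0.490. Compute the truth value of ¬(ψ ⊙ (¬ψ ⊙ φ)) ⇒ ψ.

0.490

¬ψ = 1 − 0.490 = 0.510
¬ψ ⊙ φ = max(0, 0.510 + 0.929 − 1) = max(0, 0.439) = 0.439
ψ ⊙ (¬ψ ⊙ φ) = max(0, 0.490 + 0.439 − 1) = max(0, -0.071) = 0.000
¬(ψ ⊙ (¬ψ ⊙ φ)) = 1 − 0.000 = 1.000
¬(ψ ⊙ (¬ψ ⊙ φ)) ⇒ ψ = min(1, 1 − 1.000 + 0.490) = min(1, 0.490) = 0.490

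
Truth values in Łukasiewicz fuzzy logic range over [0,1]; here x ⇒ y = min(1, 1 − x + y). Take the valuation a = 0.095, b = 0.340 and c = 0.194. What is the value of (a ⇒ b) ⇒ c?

0.194

a ⇒ b = min(1, 1 − 0.095 + 0.340) = min(1, 1.245) = 1.000
(a ⇒ b) ⇒ c = min(1, 1 − 1.000 + 0.194) = min(1, 0.194) = 0.194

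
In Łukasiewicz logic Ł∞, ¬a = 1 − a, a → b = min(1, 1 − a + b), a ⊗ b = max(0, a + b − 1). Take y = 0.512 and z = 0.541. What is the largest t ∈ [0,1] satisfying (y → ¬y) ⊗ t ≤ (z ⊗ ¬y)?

¬y = 1 − 0.512 = 0.488
y → ¬y = min(1, 1 − 0.512 + 0.488) = min(1, 0.976) = 0.976
So the left factor is y → ¬y = 0.976.
z ⊗ ¬y = max(0, 0.541 + 0.488 − 1) = max(0, 0.029) = 0.029
So the right-hand bound is z ⊗ ¬y = 0.029.
The residuum of the Łukasiewicz t-norm gives the supremum: min(1, 1 − 0.976 + 0.029).
1 − 0.976 + 0.029 = 0.053, so t = min(1, 0.053) = 0.053.
Check: 0.976 ⊗ 0.053 = max(0, 0.029) = 0.029 ≤ 0.029.

0.053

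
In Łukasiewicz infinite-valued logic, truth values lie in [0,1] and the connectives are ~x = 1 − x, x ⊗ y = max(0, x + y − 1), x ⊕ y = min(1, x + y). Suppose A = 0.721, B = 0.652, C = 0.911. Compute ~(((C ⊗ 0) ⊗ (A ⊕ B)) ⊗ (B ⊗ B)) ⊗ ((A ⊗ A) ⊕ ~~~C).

C ⊗ 0 = max(0, 0.911 + 0.000 − 1) = max(0, -0.089) = 0.000
A ⊕ B = min(1, 0.721 + 0.652) = min(1, 1.373) = 1.000
(C ⊗ 0) ⊗ (A ⊕ B) = max(0, 0.000 + 1.000 − 1) = max(0, 0.000) = 0.000
B ⊗ B = max(0, 0.652 + 0.652 − 1) = max(0, 0.304) = 0.304
((C ⊗ 0) ⊗ (A ⊕ B)) ⊗ (B ⊗ B) = max(0, 0.000 + 0.304 − 1) = max(0, -0.696) = 0.000
~(((C ⊗ 0) ⊗ (A ⊕ B)) ⊗ (B ⊗ B)) = 1 − 0.000 = 1.000
A ⊗ A = max(0, 0.721 + 0.721 − 1) = max(0, 0.442) = 0.442
~C = 1 − 0.911 = 0.089
~~C = 1 − 0.089 = 0.911
~~~C = 1 − 0.911 = 0.089
(A ⊗ A) ⊕ ~~~C = min(1, 0.442 + 0.089) = min(1, 0.531) = 0.531
~(((C ⊗ 0) ⊗ (A ⊕ B)) ⊗ (B ⊗ B)) ⊗ ((A ⊗ A) ⊕ ~~~C) = max(0, 1.000 + 0.531 − 1) = max(0, 0.531) = 0.531

0.531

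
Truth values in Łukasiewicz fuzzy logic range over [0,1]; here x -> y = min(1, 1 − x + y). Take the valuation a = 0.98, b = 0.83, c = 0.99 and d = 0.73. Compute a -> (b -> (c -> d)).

c -> d = min(1, 1 − 0.99 + 0.73) = min(1, 0.74) = 0.74
b -> (c -> d) = min(1, 1 − 0.83 + 0.74) = min(1, 0.91) = 0.91
a -> (b -> (c -> d)) = min(1, 1 − 0.98 + 0.91) = min(1, 0.93) = 0.93

0.93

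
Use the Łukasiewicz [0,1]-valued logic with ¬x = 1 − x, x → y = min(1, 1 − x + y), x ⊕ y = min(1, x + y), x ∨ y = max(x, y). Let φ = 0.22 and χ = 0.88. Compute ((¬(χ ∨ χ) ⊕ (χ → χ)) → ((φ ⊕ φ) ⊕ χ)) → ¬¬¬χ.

0.12

χ ∨ χ = max(0.88, 0.88) = 0.88
¬(χ ∨ χ) = 1 − 0.88 = 0.12
χ → χ = min(1, 1 − 0.88 + 0.88) = min(1, 1.00) = 1.00
¬(χ ∨ χ) ⊕ (χ → χ) = min(1, 0.12 + 1.00) = min(1, 1.12) = 1.00
φ ⊕ φ = min(1, 0.22 + 0.22) = min(1, 0.44) = 0.44
(φ ⊕ φ) ⊕ χ = min(1, 0.44 + 0.88) = min(1, 1.32) = 1.00
(¬(χ ∨ χ) ⊕ (χ → χ)) → ((φ ⊕ φ) ⊕ χ) = min(1, 1 − 1.00 + 1.00) = min(1, 1.00) = 1.00
¬χ = 1 − 0.88 = 0.12
¬¬χ = 1 − 0.12 = 0.88
¬¬¬χ = 1 − 0.88 = 0.12
((¬(χ ∨ χ) ⊕ (χ → χ)) → ((φ ⊕ φ) ⊕ χ)) → ¬¬¬χ = min(1, 1 − 1.00 + 0.12) = min(1, 0.12) = 0.12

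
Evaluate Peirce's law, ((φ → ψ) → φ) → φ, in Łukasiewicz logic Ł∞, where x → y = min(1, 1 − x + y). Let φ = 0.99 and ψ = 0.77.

0.99

φ → ψ = min(1, 1 − 0.99 + 0.77) = min(1, 0.78) = 0.78
(φ → ψ) → φ = min(1, 1 − 0.78 + 0.99) = min(1, 1.21) = 1.00
((φ → ψ) → φ) → φ = min(1, 1 − 1.00 + 0.99) = min(1, 0.99) = 0.99
(The value 0.99 < 1 shows this instance is not satisfied; not a Ł∞-tautology in general.)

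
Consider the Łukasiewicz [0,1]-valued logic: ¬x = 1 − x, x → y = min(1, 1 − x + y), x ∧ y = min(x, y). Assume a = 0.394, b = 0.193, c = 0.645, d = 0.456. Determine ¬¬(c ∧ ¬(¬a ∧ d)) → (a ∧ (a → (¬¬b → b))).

0.850

¬a = 1 − 0.394 = 0.606
¬a ∧ d = min(0.606, 0.456) = 0.456
¬(¬a ∧ d) = 1 − 0.456 = 0.544
c ∧ ¬(¬a ∧ d) = min(0.645, 0.544) = 0.544
¬(c ∧ ¬(¬a ∧ d)) = 1 − 0.544 = 0.456
¬¬(c ∧ ¬(¬a ∧ d)) = 1 − 0.456 = 0.544
¬b = 1 − 0.193 = 0.807
¬¬b = 1 − 0.807 = 0.193
¬¬b → b = min(1, 1 − 0.193 + 0.193) = min(1, 1.000) = 1.000
a → (¬¬b → b) = min(1, 1 − 0.394 + 1.000) = min(1, 1.606) = 1.000
a ∧ (a → (¬¬b → b)) = min(0.394, 1.000) = 0.394
¬¬(c ∧ ¬(¬a ∧ d)) → (a ∧ (a → (¬¬b → b))) = min(1, 1 − 0.544 + 0.394) = min(1, 0.850) = 0.850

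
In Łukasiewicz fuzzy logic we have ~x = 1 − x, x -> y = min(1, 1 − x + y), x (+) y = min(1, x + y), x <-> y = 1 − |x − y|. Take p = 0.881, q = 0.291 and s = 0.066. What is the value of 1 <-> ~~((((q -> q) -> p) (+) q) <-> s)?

q -> q = min(1, 1 − 0.291 + 0.291) = min(1, 1.000) = 1.000
(q -> q) -> p = min(1, 1 − 1.000 + 0.881) = min(1, 0.881) = 0.881
((q -> q) -> p) (+) q = min(1, 0.881 + 0.291) = min(1, 1.172) = 1.000
(((q -> q) -> p) (+) q) <-> s = 1 − |1.000 − 0.066| = 1 − 0.934 = 0.066
~((((q -> q) -> p) (+) q) <-> s) = 1 − 0.066 = 0.934
~~((((q -> q) -> p) (+) q) <-> s) = 1 − 0.934 = 0.066
1 <-> ~~((((q -> q) -> p) (+) q) <-> s) = 1 − |1.000 − 0.066| = 1 − 0.934 = 0.066

0.066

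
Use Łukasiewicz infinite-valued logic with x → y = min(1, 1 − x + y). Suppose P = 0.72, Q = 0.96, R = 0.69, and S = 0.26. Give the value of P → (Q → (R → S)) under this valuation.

0.89

R → S = min(1, 1 − 0.69 + 0.26) = min(1, 0.57) = 0.57
Q → (R → S) = min(1, 1 − 0.96 + 0.57) = min(1, 0.61) = 0.61
P → (Q → (R → S)) = min(1, 1 − 0.72 + 0.61) = min(1, 0.89) = 0.89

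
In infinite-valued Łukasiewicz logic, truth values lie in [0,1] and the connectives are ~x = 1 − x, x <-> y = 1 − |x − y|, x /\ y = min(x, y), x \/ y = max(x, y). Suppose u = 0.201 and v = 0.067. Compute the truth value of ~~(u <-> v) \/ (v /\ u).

u <-> v = 1 − |0.201 − 0.067| = 1 − 0.134 = 0.866
~(u <-> v) = 1 − 0.866 = 0.134
~~(u <-> v) = 1 − 0.134 = 0.866
v /\ u = min(0.067, 0.201) = 0.067
~~(u <-> v) \/ (v /\ u) = max(0.866, 0.067) = 0.866

0.866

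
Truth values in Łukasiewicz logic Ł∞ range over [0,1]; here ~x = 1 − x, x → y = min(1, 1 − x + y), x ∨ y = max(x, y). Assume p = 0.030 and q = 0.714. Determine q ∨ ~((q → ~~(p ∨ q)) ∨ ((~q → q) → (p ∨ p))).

0.714

p ∨ q = max(0.030, 0.714) = 0.714
~(p ∨ q) = 1 − 0.714 = 0.286
~~(p ∨ q) = 1 − 0.286 = 0.714
q → ~~(p ∨ q) = min(1, 1 − 0.714 + 0.714) = min(1, 1.000) = 1.000
~q = 1 − 0.714 = 0.286
~q → q = min(1, 1 − 0.286 + 0.714) = min(1, 1.428) = 1.000
p ∨ p = max(0.030, 0.030) = 0.030
(~q → q) → (p ∨ p) = min(1, 1 − 1.000 + 0.030) = min(1, 0.030) = 0.030
(q → ~~(p ∨ q)) ∨ ((~q → q) → (p ∨ p)) = max(1.000, 0.030) = 1.000
~((q → ~~(p ∨ q)) ∨ ((~q → q) → (p ∨ p))) = 1 − 1.000 = 0.000
q ∨ ~((q → ~~(p ∨ q)) ∨ ((~q → q) → (p ∨ p))) = max(0.714, 0.000) = 0.714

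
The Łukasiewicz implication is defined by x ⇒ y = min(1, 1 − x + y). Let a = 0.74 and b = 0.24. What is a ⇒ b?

a ⇒ b = min(1, 1 − 0.74 + 0.24) = min(1, 0.50) = 0.50
For comparison, the Gödel implication (1 if x ≤ y else y) would give 0.24.

0.50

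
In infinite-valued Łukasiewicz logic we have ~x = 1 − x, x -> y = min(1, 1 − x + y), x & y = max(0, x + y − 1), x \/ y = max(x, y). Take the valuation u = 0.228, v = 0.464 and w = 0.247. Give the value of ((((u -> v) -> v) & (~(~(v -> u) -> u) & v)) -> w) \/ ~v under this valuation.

u -> v = min(1, 1 − 0.228 + 0.464) = min(1, 1.236) = 1.000
(u -> v) -> v = min(1, 1 − 1.000 + 0.464) = min(1, 0.464) = 0.464
v -> u = min(1, 1 − 0.464 + 0.228) = min(1, 0.764) = 0.764
~(v -> u) = 1 − 0.764 = 0.236
~(v -> u) -> u = min(1, 1 − 0.236 + 0.228) = min(1, 0.992) = 0.992
~(~(v -> u) -> u) = 1 − 0.992 = 0.008
~(~(v -> u) -> u) & v = max(0, 0.008 + 0.464 − 1) = max(0, -0.528) = 0.000
((u -> v) -> v) & (~(~(v -> u) -> u) & v) = max(0, 0.464 + 0.000 − 1) = max(0, -0.536) = 0.000
(((u -> v) -> v) & (~(~(v -> u) -> u) & v)) -> w = min(1, 1 − 0.000 + 0.247) = min(1, 1.247) = 1.000
~v = 1 − 0.464 = 0.536
((((u -> v) -> v) & (~(~(v -> u) -> u) & v)) -> w) \/ ~v = max(1.000, 0.536) = 1.000

1.000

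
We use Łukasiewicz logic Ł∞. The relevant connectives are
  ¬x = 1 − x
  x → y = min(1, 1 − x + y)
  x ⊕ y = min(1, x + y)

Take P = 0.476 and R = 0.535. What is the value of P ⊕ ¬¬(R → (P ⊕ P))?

1.000

P ⊕ P = min(1, 0.476 + 0.476) = min(1, 0.952) = 0.952
R → (P ⊕ P) = min(1, 1 − 0.535 + 0.952) = min(1, 1.417) = 1.000
¬(R → (P ⊕ P)) = 1 − 1.000 = 0.000
¬¬(R → (P ⊕ P)) = 1 − 0.000 = 1.000
P ⊕ ¬¬(R → (P ⊕ P)) = min(1, 0.476 + 1.000) = min(1, 1.476) = 1.000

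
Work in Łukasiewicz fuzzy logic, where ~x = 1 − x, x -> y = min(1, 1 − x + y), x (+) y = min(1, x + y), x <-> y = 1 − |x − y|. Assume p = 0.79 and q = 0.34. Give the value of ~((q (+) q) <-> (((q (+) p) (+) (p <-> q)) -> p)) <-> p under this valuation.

q (+) q = min(1, 0.34 + 0.34) = min(1, 0.68) = 0.68
q (+) p = min(1, 0.34 + 0.79) = min(1, 1.13) = 1.00
p <-> q = 1 − |0.79 − 0.34| = 1 − 0.45 = 0.55
(q (+) p) (+) (p <-> q) = min(1, 1.00 + 0.55) = min(1, 1.55) = 1.00
((q (+) p) (+) (p <-> q)) -> p = min(1, 1 − 1.00 + 0.79) = min(1, 0.79) = 0.79
(q (+) q) <-> (((q (+) p) (+) (p <-> q)) -> p) = 1 − |0.68 − 0.79| = 1 − 0.11 = 0.89
~((q (+) q) <-> (((q (+) p) (+) (p <-> q)) -> p)) = 1 − 0.89 = 0.11
~((q (+) q) <-> (((q (+) p) (+) (p <-> q)) -> p)) <-> p = 1 − |0.11 − 0.79| = 1 − 0.68 = 0.32

0.32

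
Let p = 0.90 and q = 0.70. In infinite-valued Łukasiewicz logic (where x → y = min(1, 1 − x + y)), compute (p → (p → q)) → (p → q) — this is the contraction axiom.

0.90

p → q = min(1, 1 − 0.90 + 0.70) = min(1, 0.80) = 0.80
p → (p → q) = min(1, 1 − 0.90 + 0.80) = min(1, 0.90) = 0.90
(p → (p → q)) → (p → q) = min(1, 1 − 0.90 + 0.80) = min(1, 0.90) = 0.90
(The value 0.90 < 1 shows this instance is not satisfied; fails in Ł∞ (the t-norm is not idempotent).)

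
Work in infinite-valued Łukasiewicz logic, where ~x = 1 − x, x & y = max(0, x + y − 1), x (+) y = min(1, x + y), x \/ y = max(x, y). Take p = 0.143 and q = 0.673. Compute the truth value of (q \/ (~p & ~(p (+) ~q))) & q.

0.346

~p = 1 − 0.143 = 0.857
~q = 1 − 0.673 = 0.327
p (+) ~q = min(1, 0.143 + 0.327) = min(1, 0.470) = 0.470
~(p (+) ~q) = 1 − 0.470 = 0.530
~p & ~(p (+) ~q) = max(0, 0.857 + 0.530 − 1) = max(0, 0.387) = 0.387
q \/ (~p & ~(p (+) ~q)) = max(0.673, 0.387) = 0.673
(q \/ (~p & ~(p (+) ~q))) & q = max(0, 0.673 + 0.673 − 1) = max(0, 0.346) = 0.346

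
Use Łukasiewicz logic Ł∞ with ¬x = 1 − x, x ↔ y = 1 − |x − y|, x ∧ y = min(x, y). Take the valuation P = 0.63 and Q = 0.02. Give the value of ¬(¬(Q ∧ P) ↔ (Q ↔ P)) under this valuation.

Q ∧ P = min(0.02, 0.63) = 0.02
¬(Q ∧ P) = 1 − 0.02 = 0.98
Q ↔ P = 1 − |0.02 − 0.63| = 1 − 0.61 = 0.39
¬(Q ∧ P) ↔ (Q ↔ P) = 1 − |0.98 − 0.39| = 1 − 0.59 = 0.41
¬(¬(Q ∧ P) ↔ (Q ↔ P)) = 1 − 0.41 = 0.59

0.59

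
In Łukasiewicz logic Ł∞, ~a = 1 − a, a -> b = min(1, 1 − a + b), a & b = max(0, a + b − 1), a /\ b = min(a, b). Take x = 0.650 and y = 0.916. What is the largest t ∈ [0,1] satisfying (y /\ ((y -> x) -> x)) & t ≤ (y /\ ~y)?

0.168

y -> x = min(1, 1 − 0.916 + 0.650) = min(1, 0.734) = 0.734
(y -> x) -> x = min(1, 1 − 0.734 + 0.650) = min(1, 0.916) = 0.916
y /\ ((y -> x) -> x) = min(0.916, 0.916) = 0.916
So the left factor is y /\ ((y -> x) -> x) = 0.916.
~y = 1 − 0.916 = 0.084
y /\ ~y = min(0.916, 0.084) = 0.084
So the right-hand bound is y /\ ~y = 0.084.
The residuum of the Łukasiewicz t-norm gives the supremum: min(1, 1 − 0.916 + 0.084).
1 − 0.916 + 0.084 = 0.168, so t = min(1, 0.168) = 0.168.
Check: 0.916 & 0.168 = max(0, 0.084) = 0.084 ≤ 0.084.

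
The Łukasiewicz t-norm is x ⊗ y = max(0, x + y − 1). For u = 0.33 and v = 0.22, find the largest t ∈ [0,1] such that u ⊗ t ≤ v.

The residuum of the Łukasiewicz t-norm gives the supremum: min(1, 1 − 0.33 + 0.22).
1 − 0.33 + 0.22 = 0.89, so t = min(1, 0.89) = 0.89.
Check: 0.33 ⊗ 0.89 = max(0, 0.22) = 0.22 ≤ 0.22.

0.89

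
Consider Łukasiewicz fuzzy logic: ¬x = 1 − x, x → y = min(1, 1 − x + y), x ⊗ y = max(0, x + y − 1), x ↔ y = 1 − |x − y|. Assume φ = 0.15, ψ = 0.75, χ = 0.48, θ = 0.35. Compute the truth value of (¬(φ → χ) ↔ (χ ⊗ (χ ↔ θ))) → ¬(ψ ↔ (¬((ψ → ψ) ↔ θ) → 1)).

0.60

φ → χ = min(1, 1 − 0.15 + 0.48) = min(1, 1.33) = 1.00
¬(φ → χ) = 1 − 1.00 = 0.00
χ ↔ θ = 1 − |0.48 − 0.35| = 1 − 0.13 = 0.87
χ ⊗ (χ ↔ θ) = max(0, 0.48 + 0.87 − 1) = max(0, 0.35) = 0.35
¬(φ → χ) ↔ (χ ⊗ (χ ↔ θ)) = 1 − |0.00 − 0.35| = 1 − 0.35 = 0.65
ψ → ψ = min(1, 1 − 0.75 + 0.75) = min(1, 1.00) = 1.00
(ψ → ψ) ↔ θ = 1 − |1.00 − 0.35| = 1 − 0.65 = 0.35
¬((ψ → ψ) ↔ θ) = 1 − 0.35 = 0.65
¬((ψ → ψ) ↔ θ) → 1 = min(1, 1 − 0.65 + 1.00) = min(1, 1.35) = 1.00
ψ ↔ (¬((ψ → ψ) ↔ θ) → 1) = 1 − |0.75 − 1.00| = 1 − 0.25 = 0.75
¬(ψ ↔ (¬((ψ → ψ) ↔ θ) → 1)) = 1 − 0.75 = 0.25
(¬(φ → χ) ↔ (χ ⊗ (χ ↔ θ))) → ¬(ψ ↔ (¬((ψ → ψ) ↔ θ) → 1)) = min(1, 1 − 0.65 + 0.25) = min(1, 0.60) = 0.60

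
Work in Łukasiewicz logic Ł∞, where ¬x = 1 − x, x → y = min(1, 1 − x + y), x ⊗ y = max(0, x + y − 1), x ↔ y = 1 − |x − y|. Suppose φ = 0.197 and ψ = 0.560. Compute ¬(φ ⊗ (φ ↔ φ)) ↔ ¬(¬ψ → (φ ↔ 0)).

φ ↔ φ = 1 − |0.197 − 0.197| = 1 − 0.000 = 1.000
φ ⊗ (φ ↔ φ) = max(0, 0.197 + 1.000 − 1) = max(0, 0.197) = 0.197
¬(φ ⊗ (φ ↔ φ)) = 1 − 0.197 = 0.803
¬ψ = 1 − 0.560 = 0.440
φ ↔ 0 = 1 − |0.197 − 0.000| = 1 − 0.197 = 0.803
¬ψ → (φ ↔ 0) = min(1, 1 − 0.440 + 0.803) = min(1, 1.363) = 1.000
¬(¬ψ → (φ ↔ 0)) = 1 − 1.000 = 0.000
¬(φ ⊗ (φ ↔ φ)) ↔ ¬(¬ψ → (φ ↔ 0)) = 1 − |0.803 − 0.000| = 1 − 0.803 = 0.197

0.197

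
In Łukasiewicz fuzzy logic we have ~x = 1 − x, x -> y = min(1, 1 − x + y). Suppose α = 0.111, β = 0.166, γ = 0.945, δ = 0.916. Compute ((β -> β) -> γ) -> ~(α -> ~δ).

0.082

β -> β = min(1, 1 − 0.166 + 0.166) = min(1, 1.000) = 1.000
(β -> β) -> γ = min(1, 1 − 1.000 + 0.945) = min(1, 0.945) = 0.945
~δ = 1 − 0.916 = 0.084
α -> ~δ = min(1, 1 − 0.111 + 0.084) = min(1, 0.973) = 0.973
~(α -> ~δ) = 1 − 0.973 = 0.027
((β -> β) -> γ) -> ~(α -> ~δ) = min(1, 1 − 0.945 + 0.027) = min(1, 0.082) = 0.082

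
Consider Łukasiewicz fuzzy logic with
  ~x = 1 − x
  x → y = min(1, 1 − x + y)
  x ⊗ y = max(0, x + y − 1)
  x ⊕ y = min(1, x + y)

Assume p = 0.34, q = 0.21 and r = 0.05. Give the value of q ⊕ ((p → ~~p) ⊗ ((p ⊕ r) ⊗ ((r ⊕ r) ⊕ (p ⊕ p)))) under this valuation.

0.38

~p = 1 − 0.34 = 0.66
~~p = 1 − 0.66 = 0.34
p → ~~p = min(1, 1 − 0.34 + 0.34) = min(1, 1.00) = 1.00
p ⊕ r = min(1, 0.34 + 0.05) = min(1, 0.39) = 0.39
r ⊕ r = min(1, 0.05 + 0.05) = min(1, 0.10) = 0.10
p ⊕ p = min(1, 0.34 + 0.34) = min(1, 0.68) = 0.68
(r ⊕ r) ⊕ (p ⊕ p) = min(1, 0.10 + 0.68) = min(1, 0.78) = 0.78
(p ⊕ r) ⊗ ((r ⊕ r) ⊕ (p ⊕ p)) = max(0, 0.39 + 0.78 − 1) = max(0, 0.17) = 0.17
(p → ~~p) ⊗ ((p ⊕ r) ⊗ ((r ⊕ r) ⊕ (p ⊕ p))) = max(0, 1.00 + 0.17 − 1) = max(0, 0.17) = 0.17
q ⊕ ((p → ~~p) ⊗ ((p ⊕ r) ⊗ ((r ⊕ r) ⊕ (p ⊕ p)))) = min(1, 0.21 + 0.17) = min(1, 0.38) = 0.38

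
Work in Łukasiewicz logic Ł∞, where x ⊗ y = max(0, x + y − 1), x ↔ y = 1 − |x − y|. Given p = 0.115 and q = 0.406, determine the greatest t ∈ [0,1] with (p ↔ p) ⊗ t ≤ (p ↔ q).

p ↔ p = 1 − |0.115 − 0.115| = 1 − 0.000 = 1.000
So the left factor is p ↔ p = 1.000.
p ↔ q = 1 − |0.115 − 0.406| = 1 − 0.291 = 0.709
So the right-hand bound is p ↔ q = 0.709.
The residuum of the Łukasiewicz t-norm gives the supremum: min(1, 1 − 1.000 + 0.709).
1 − 1.000 + 0.709 = 0.709, so t = min(1, 0.709) = 0.709.
Check: 1.000 ⊗ 0.709 = max(0, 0.709) = 0.709 ≤ 0.709.

0.709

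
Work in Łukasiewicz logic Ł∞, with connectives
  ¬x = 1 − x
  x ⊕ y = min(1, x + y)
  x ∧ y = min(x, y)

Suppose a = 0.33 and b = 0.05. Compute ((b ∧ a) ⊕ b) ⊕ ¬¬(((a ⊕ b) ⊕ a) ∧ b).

0.15

b ∧ a = min(0.05, 0.33) = 0.05
(b ∧ a) ⊕ b = min(1, 0.05 + 0.05) = min(1, 0.10) = 0.10
a ⊕ b = min(1, 0.33 + 0.05) = min(1, 0.38) = 0.38
(a ⊕ b) ⊕ a = min(1, 0.38 + 0.33) = min(1, 0.71) = 0.71
((a ⊕ b) ⊕ a) ∧ b = min(0.71, 0.05) = 0.05
¬(((a ⊕ b) ⊕ a) ∧ b) = 1 − 0.05 = 0.95
¬¬(((a ⊕ b) ⊕ a) ∧ b) = 1 − 0.95 = 0.05
((b ∧ a) ⊕ b) ⊕ ¬¬(((a ⊕ b) ⊕ a) ∧ b) = min(1, 0.10 + 0.05) = min(1, 0.15) = 0.15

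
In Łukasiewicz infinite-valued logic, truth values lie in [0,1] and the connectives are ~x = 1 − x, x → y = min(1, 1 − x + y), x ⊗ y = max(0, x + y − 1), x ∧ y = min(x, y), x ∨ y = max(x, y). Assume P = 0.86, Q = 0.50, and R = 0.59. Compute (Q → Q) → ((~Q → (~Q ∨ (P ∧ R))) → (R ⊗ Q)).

0.09

Q → Q = min(1, 1 − 0.50 + 0.50) = min(1, 1.00) = 1.00
~Q = 1 − 0.50 = 0.50
P ∧ R = min(0.86, 0.59) = 0.59
~Q ∨ (P ∧ R) = max(0.50, 0.59) = 0.59
~Q → (~Q ∨ (P ∧ R)) = min(1, 1 − 0.50 + 0.59) = min(1, 1.09) = 1.00
R ⊗ Q = max(0, 0.59 + 0.50 − 1) = max(0, 0.09) = 0.09
(~Q → (~Q ∨ (P ∧ R))) → (R ⊗ Q) = min(1, 1 − 1.00 + 0.09) = min(1, 0.09) = 0.09
(Q → Q) → ((~Q → (~Q ∨ (P ∧ R))) → (R ⊗ Q)) = min(1, 1 − 1.00 + 0.09) = min(1, 0.09) = 0.09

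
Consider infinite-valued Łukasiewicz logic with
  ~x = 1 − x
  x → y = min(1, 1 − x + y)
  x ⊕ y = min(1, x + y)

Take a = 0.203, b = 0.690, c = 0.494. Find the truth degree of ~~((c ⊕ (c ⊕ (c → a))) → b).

0.690

c → a = min(1, 1 − 0.494 + 0.203) = min(1, 0.709) = 0.709
c ⊕ (c → a) = min(1, 0.494 + 0.709) = min(1, 1.203) = 1.000
c ⊕ (c ⊕ (c → a)) = min(1, 0.494 + 1.000) = min(1, 1.494) = 1.000
(c ⊕ (c ⊕ (c → a))) → b = min(1, 1 − 1.000 + 0.690) = min(1, 0.690) = 0.690
~((c ⊕ (c ⊕ (c → a))) → b) = 1 − 0.690 = 0.310
~~((c ⊕ (c ⊕ (c → a))) → b) = 1 − 0.310 = 0.690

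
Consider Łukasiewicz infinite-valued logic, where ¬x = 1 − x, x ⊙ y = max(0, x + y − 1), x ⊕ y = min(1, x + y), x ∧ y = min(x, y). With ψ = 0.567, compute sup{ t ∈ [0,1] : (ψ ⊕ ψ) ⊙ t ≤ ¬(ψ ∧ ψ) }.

0.433

ψ ⊕ ψ = min(1, 0.567 + 0.567) = min(1, 1.134) = 1.000
So the left factor is ψ ⊕ ψ = 1.000.
ψ ∧ ψ = min(0.567, 0.567) = 0.567
¬(ψ ∧ ψ) = 1 − 0.567 = 0.433
So the right-hand bound is ¬(ψ ∧ ψ) = 0.433.
The residuum of the Łukasiewicz t-norm gives the supremum: min(1, 1 − 1.000 + 0.433).
1 − 1.000 + 0.433 = 0.433, so t = min(1, 0.433) = 0.433.
Check: 1.000 ⊙ 0.433 = max(0, 0.433) = 0.433 ≤ 0.433.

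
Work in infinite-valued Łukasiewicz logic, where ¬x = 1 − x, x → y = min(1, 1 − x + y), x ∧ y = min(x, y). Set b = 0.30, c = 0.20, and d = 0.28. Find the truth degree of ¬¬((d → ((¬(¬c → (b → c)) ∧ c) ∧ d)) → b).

¬c = 1 − 0.20 = 0.80
b → c = min(1, 1 − 0.30 + 0.20) = min(1, 0.90) = 0.90
¬c → (b → c) = min(1, 1 − 0.80 + 0.90) = min(1, 1.10) = 1.00
¬(¬c → (b → c)) = 1 − 1.00 = 0.00
¬(¬c → (b → c)) ∧ c = min(0.00, 0.20) = 0.00
(¬(¬c → (b → c)) ∧ c) ∧ d = min(0.00, 0.28) = 0.00
d → ((¬(¬c → (b → c)) ∧ c) ∧ d) = min(1, 1 − 0.28 + 0.00) = min(1, 0.72) = 0.72
(d → ((¬(¬c → (b → c)) ∧ c) ∧ d)) → b = min(1, 1 − 0.72 + 0.30) = min(1, 0.58) = 0.58
¬((d → ((¬(¬c → (b → c)) ∧ c) ∧ d)) → b) = 1 − 0.58 = 0.42
¬¬((d → ((¬(¬c → (b → c)) ∧ c) ∧ d)) → b) = 1 − 0.42 = 0.58

0.58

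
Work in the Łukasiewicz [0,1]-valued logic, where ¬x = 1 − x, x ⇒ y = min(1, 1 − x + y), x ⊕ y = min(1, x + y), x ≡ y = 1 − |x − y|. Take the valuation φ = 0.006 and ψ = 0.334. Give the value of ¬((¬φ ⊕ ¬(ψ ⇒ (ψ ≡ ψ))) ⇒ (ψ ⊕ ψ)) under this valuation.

0.326

¬φ = 1 − 0.006 = 0.994
ψ ≡ ψ = 1 − |0.334 − 0.334| = 1 − 0.000 = 1.000
ψ ⇒ (ψ ≡ ψ) = min(1, 1 − 0.334 + 1.000) = min(1, 1.666) = 1.000
¬(ψ ⇒ (ψ ≡ ψ)) = 1 − 1.000 = 0.000
¬φ ⊕ ¬(ψ ⇒ (ψ ≡ ψ)) = min(1, 0.994 + 0.000) = min(1, 0.994) = 0.994
ψ ⊕ ψ = min(1, 0.334 + 0.334) = min(1, 0.668) = 0.668
(¬φ ⊕ ¬(ψ ⇒ (ψ ≡ ψ))) ⇒ (ψ ⊕ ψ) = min(1, 1 − 0.994 + 0.668) = min(1, 0.674) = 0.674
¬((¬φ ⊕ ¬(ψ ⇒ (ψ ≡ ψ))) ⇒ (ψ ⊕ ψ)) = 1 − 0.674 = 0.326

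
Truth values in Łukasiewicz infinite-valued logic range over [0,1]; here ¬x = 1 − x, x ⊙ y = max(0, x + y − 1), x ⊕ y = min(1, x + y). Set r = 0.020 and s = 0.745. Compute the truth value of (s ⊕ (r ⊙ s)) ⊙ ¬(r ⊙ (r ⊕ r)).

r ⊙ s = max(0, 0.020 + 0.745 − 1) = max(0, -0.235) = 0.000
s ⊕ (r ⊙ s) = min(1, 0.745 + 0.000) = min(1, 0.745) = 0.745
r ⊕ r = min(1, 0.020 + 0.020) = min(1, 0.040) = 0.040
r ⊙ (r ⊕ r) = max(0, 0.020 + 0.040 − 1) = max(0, -0.940) = 0.000
¬(r ⊙ (r ⊕ r)) = 1 − 0.000 = 1.000
(s ⊕ (r ⊙ s)) ⊙ ¬(r ⊙ (r ⊕ r)) = max(0, 0.745 + 1.000 − 1) = max(0, 0.745) = 0.745

0.745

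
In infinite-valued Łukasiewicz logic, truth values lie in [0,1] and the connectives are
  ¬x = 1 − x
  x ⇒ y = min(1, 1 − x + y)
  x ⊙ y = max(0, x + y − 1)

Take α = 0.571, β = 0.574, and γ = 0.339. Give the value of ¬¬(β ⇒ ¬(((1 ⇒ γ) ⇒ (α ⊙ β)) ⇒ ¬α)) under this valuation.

1 ⇒ γ = min(1, 1 − 1.000 + 0.339) = min(1, 0.339) = 0.339
α ⊙ β = max(0, 0.571 + 0.574 − 1) = max(0, 0.145) = 0.145
(1 ⇒ γ) ⇒ (α ⊙ β) = min(1, 1 − 0.339 + 0.145) = min(1, 0.806) = 0.806
¬α = 1 − 0.571 = 0.429
((1 ⇒ γ) ⇒ (α ⊙ β)) ⇒ ¬α = min(1, 1 − 0.806 + 0.429) = min(1, 0.623) = 0.623
¬(((1 ⇒ γ) ⇒ (α ⊙ β)) ⇒ ¬α) = 1 − 0.623 = 0.377
β ⇒ ¬(((1 ⇒ γ) ⇒ (α ⊙ β)) ⇒ ¬α) = min(1, 1 − 0.574 + 0.377) = min(1, 0.803) = 0.803
¬(β ⇒ ¬(((1 ⇒ γ) ⇒ (α ⊙ β)) ⇒ ¬α)) = 1 − 0.803 = 0.197
¬¬(β ⇒ ¬(((1 ⇒ γ) ⇒ (α ⊙ β)) ⇒ ¬α)) = 1 − 0.197 = 0.803

0.803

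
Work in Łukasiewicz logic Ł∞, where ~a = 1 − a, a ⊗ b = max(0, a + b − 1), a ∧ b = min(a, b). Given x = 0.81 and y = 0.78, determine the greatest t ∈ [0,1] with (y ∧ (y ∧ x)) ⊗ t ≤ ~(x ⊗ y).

y ∧ x = min(0.78, 0.81) = 0.78
y ∧ (y ∧ x) = min(0.78, 0.78) = 0.78
So the left factor is y ∧ (y ∧ x) = 0.78.
x ⊗ y = max(0, 0.81 + 0.78 − 1) = max(0, 0.59) = 0.59
~(x ⊗ y) = 1 − 0.59 = 0.41
So the right-hand bound is ~(x ⊗ y) = 0.41.
The residuum of the Łukasiewicz t-norm gives the supremum: min(1, 1 − 0.78 + 0.41).
1 − 0.78 + 0.41 = 0.63, so t = min(1, 0.63) = 0.63.
Check: 0.78 ⊗ 0.63 = max(0, 0.41) = 0.41 ≤ 0.41.

0.63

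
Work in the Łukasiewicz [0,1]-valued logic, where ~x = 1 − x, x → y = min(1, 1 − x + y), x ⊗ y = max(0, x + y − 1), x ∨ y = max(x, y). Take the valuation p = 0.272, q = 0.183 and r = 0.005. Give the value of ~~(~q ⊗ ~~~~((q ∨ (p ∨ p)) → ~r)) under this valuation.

~q = 1 − 0.183 = 0.817
p ∨ p = max(0.272, 0.272) = 0.272
q ∨ (p ∨ p) = max(0.183, 0.272) = 0.272
~r = 1 − 0.005 = 0.995
(q ∨ (p ∨ p)) → ~r = min(1, 1 − 0.272 + 0.995) = min(1, 1.723) = 1.000
~((q ∨ (p ∨ p)) → ~r) = 1 − 1.000 = 0.000
~~((q ∨ (p ∨ p)) → ~r) = 1 − 0.000 = 1.000
~~~((q ∨ (p ∨ p)) → ~r) = 1 − 1.000 = 0.000
~~~~((q ∨ (p ∨ p)) → ~r) = 1 − 0.000 = 1.000
~q ⊗ ~~~~((q ∨ (p ∨ p)) → ~r) = max(0, 0.817 + 1.000 − 1) = max(0, 0.817) = 0.817
~(~q ⊗ ~~~~((q ∨ (p ∨ p)) → ~r)) = 1 − 0.817 = 0.183
~~(~q ⊗ ~~~~((q ∨ (p ∨ p)) → ~r)) = 1 − 0.183 = 0.817

0.817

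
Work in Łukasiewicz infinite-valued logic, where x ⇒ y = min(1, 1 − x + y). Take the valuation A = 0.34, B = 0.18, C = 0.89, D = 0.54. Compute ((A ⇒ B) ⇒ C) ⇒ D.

0.54

A ⇒ B = min(1, 1 − 0.34 + 0.18) = min(1, 0.84) = 0.84
(A ⇒ B) ⇒ C = min(1, 1 − 0.84 + 0.89) = min(1, 1.05) = 1.00
((A ⇒ B) ⇒ C) ⇒ D = min(1, 1 − 1.00 + 0.54) = min(1, 0.54) = 0.54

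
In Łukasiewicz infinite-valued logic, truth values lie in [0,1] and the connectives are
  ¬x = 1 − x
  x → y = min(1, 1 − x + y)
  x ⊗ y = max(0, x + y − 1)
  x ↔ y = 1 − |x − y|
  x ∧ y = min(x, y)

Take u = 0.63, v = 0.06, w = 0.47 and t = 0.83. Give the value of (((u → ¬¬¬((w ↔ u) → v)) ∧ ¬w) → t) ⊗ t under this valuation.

w ↔ u = 1 − |0.47 − 0.63| = 1 − 0.16 = 0.84
(w ↔ u) → v = min(1, 1 − 0.84 + 0.06) = min(1, 0.22) = 0.22
¬((w ↔ u) → v) = 1 − 0.22 = 0.78
¬¬((w ↔ u) → v) = 1 − 0.78 = 0.22
¬¬¬((w ↔ u) → v) = 1 − 0.22 = 0.78
u → ¬¬¬((w ↔ u) → v) = min(1, 1 − 0.63 + 0.78) = min(1, 1.15) = 1.00
¬w = 1 − 0.47 = 0.53
(u → ¬¬¬((w ↔ u) → v)) ∧ ¬w = min(1.00, 0.53) = 0.53
((u → ¬¬¬((w ↔ u) → v)) ∧ ¬w) → t = min(1, 1 − 0.53 + 0.83) = min(1, 1.30) = 1.00
(((u → ¬¬¬((w ↔ u) → v)) ∧ ¬w) → t) ⊗ t = max(0, 1.00 + 0.83 − 1) = max(0, 0.83) = 0.83

0.83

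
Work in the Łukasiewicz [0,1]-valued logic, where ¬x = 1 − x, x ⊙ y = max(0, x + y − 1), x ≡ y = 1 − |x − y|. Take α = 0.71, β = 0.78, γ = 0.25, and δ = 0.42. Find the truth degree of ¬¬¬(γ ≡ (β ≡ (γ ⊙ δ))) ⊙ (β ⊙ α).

γ ⊙ δ = max(0, 0.25 + 0.42 − 1) = max(0, -0.33) = 0.00
β ≡ (γ ⊙ δ) = 1 − |0.78 − 0.00| = 1 − 0.78 = 0.22
γ ≡ (β ≡ (γ ⊙ δ)) = 1 − |0.25 − 0.22| = 1 − 0.03 = 0.97
¬(γ ≡ (β ≡ (γ ⊙ δ))) = 1 − 0.97 = 0.03
¬¬(γ ≡ (β ≡ (γ ⊙ δ))) = 1 − 0.03 = 0.97
¬¬¬(γ ≡ (β ≡ (γ ⊙ δ))) = 1 − 0.97 = 0.03
β ⊙ α = max(0, 0.78 + 0.71 − 1) = max(0, 0.49) = 0.49
¬¬¬(γ ≡ (β ≡ (γ ⊙ δ))) ⊙ (β ⊙ α) = max(0, 0.03 + 0.49 − 1) = max(0, -0.48) = 0.00

0.00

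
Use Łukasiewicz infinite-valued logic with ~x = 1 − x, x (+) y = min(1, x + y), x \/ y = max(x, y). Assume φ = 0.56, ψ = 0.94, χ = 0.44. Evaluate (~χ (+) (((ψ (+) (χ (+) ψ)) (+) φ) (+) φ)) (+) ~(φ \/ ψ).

~χ = 1 − 0.44 = 0.56
χ (+) ψ = min(1, 0.44 + 0.94) = min(1, 1.38) = 1.00
ψ (+) (χ (+) ψ) = min(1, 0.94 + 1.00) = min(1, 1.94) = 1.00
(ψ (+) (χ (+) ψ)) (+) φ = min(1, 1.00 + 0.56) = min(1, 1.56) = 1.00
((ψ (+) (χ (+) ψ)) (+) φ) (+) φ = min(1, 1.00 + 0.56) = min(1, 1.56) = 1.00
~χ (+) (((ψ (+) (χ (+) ψ)) (+) φ) (+) φ) = min(1, 0.56 + 1.00) = min(1, 1.56) = 1.00
φ \/ ψ = max(0.56, 0.94) = 0.94
~(φ \/ ψ) = 1 − 0.94 = 0.06
(~χ (+) (((ψ (+) (χ (+) ψ)) (+) φ) (+) φ)) (+) ~(φ \/ ψ) = min(1, 1.00 + 0.06) = min(1, 1.06) = 1.00

1.00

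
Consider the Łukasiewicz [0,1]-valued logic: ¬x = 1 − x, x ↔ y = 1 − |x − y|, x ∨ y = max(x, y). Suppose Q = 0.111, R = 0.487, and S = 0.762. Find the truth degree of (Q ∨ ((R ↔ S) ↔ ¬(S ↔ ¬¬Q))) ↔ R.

0.561

R ↔ S = 1 − |0.487 − 0.762| = 1 − 0.275 = 0.725
¬Q = 1 − 0.111 = 0.889
¬¬Q = 1 − 0.889 = 0.111
S ↔ ¬¬Q = 1 − |0.762 − 0.111| = 1 − 0.651 = 0.349
¬(S ↔ ¬¬Q) = 1 − 0.349 = 0.651
(R ↔ S) ↔ ¬(S ↔ ¬¬Q) = 1 − |0.725 − 0.651| = 1 − 0.074 = 0.926
Q ∨ ((R ↔ S) ↔ ¬(S ↔ ¬¬Q)) = max(0.111, 0.926) = 0.926
(Q ∨ ((R ↔ S) ↔ ¬(S ↔ ¬¬Q))) ↔ R = 1 − |0.926 − 0.487| = 1 − 0.439 = 0.561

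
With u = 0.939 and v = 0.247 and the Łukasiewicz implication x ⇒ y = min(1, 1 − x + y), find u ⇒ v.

u ⇒ v = min(1, 1 − 0.939 + 0.247) = min(1, 0.308) = 0.308
For comparison, the Gödel implication (1 if x ≤ y else y) would give 0.247.

0.308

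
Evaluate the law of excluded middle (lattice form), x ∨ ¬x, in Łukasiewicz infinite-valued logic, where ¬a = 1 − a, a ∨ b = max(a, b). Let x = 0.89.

¬x = 1 − 0.89 = 0.11
x ∨ ¬x = max(0.89, 0.11) = 0.89
(The value 0.89 < 1 shows this instance is not satisfied; not a Ł∞-tautology — its value is max(a, 1−a).)

0.89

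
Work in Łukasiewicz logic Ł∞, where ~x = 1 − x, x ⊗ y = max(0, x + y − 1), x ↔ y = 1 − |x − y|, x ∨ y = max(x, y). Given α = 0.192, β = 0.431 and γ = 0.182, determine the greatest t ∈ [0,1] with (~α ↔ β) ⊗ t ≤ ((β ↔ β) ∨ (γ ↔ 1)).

1.000

~α = 1 − 0.192 = 0.808
~α ↔ β = 1 − |0.808 − 0.431| = 1 − 0.377 = 0.623
So the left factor is ~α ↔ β = 0.623.
β ↔ β = 1 − |0.431 − 0.431| = 1 − 0.000 = 1.000
γ ↔ 1 = 1 − |0.182 − 1.000| = 1 − 0.818 = 0.182
(β ↔ β) ∨ (γ ↔ 1) = max(1.000, 0.182) = 1.000
So the right-hand bound is (β ↔ β) ∨ (γ ↔ 1) = 1.000.
The residuum of the Łukasiewicz t-norm gives the supremum: min(1, 1 − 0.623 + 1.000).
1 − 0.623 + 1.000 = 1.377, so t = min(1, 1.377) = 1.000.
Check: 0.623 ⊗ 1.000 = max(0, 0.623) = 0.623 ≤ 1.000.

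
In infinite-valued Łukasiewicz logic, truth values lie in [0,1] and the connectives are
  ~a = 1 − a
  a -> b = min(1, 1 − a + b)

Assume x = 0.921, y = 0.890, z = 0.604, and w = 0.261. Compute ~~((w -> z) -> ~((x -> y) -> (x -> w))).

0.629

w -> z = min(1, 1 − 0.261 + 0.604) = min(1, 1.343) = 1.000
x -> y = min(1, 1 − 0.921 + 0.890) = min(1, 0.969) = 0.969
x -> w = min(1, 1 − 0.921 + 0.261) = min(1, 0.340) = 0.340
(x -> y) -> (x -> w) = min(1, 1 − 0.969 + 0.340) = min(1, 0.371) = 0.371
~((x -> y) -> (x -> w)) = 1 − 0.371 = 0.629
(w -> z) -> ~((x -> y) -> (x -> w)) = min(1, 1 − 1.000 + 0.629) = min(1, 0.629) = 0.629
~((w -> z) -> ~((x -> y) -> (x -> w))) = 1 − 0.629 = 0.371
~~((w -> z) -> ~((x -> y) -> (x -> w))) = 1 − 0.371 = 0.629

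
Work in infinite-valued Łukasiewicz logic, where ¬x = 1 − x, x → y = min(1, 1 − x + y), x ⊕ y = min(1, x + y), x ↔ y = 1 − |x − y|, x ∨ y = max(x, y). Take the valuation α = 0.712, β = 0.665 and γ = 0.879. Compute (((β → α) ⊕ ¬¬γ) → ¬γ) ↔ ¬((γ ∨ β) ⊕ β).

β → α = min(1, 1 − 0.665 + 0.712) = min(1, 1.047) = 1.000
¬γ = 1 − 0.879 = 0.121
¬¬γ = 1 − 0.121 = 0.879
(β → α) ⊕ ¬¬γ = min(1, 1.000 + 0.879) = min(1, 1.879) = 1.000
((β → α) ⊕ ¬¬γ) → ¬γ = min(1, 1 − 1.000 + 0.121) = min(1, 0.121) = 0.121
γ ∨ β = max(0.879, 0.665) = 0.879
(γ ∨ β) ⊕ β = min(1, 0.879 + 0.665) = min(1, 1.544) = 1.000
¬((γ ∨ β) ⊕ β) = 1 − 1.000 = 0.000
(((β → α) ⊕ ¬¬γ) → ¬γ) ↔ ¬((γ ∨ β) ⊕ β) = 1 − |0.121 − 0.000| = 1 − 0.121 = 0.879

0.879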